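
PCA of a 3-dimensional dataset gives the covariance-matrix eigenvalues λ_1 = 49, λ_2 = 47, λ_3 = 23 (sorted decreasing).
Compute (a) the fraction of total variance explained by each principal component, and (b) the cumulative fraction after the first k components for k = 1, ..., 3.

Step 1 — total variance = trace(Sigma) = Σ λ_i = 49 + 47 + 23 = 119.

Step 2 — fraction explained by component i = λ_i / Σ λ:
  PC1: 49/119 = 0.4118
  PC2: 47/119 = 0.395
  PC3: 23/119 = 0.1933

Step 3 — cumulative fraction after k components = (λ_1 + ... + λ_k) / Σ λ:
  k = 1: 49/119 = 0.4118
  k = 2: (49 + 47)/119 = 96/119 = 0.8067
  k = 3: (49 + 47 + 23)/119 = 119/119 = 1

Summary (fraction, with percent):

explained: PC1 0.4118 (41.18%), PC2 0.395 (39.5%), PC3 0.1933 (19.33%);  cumulative: 0.4118, 0.8067, 1


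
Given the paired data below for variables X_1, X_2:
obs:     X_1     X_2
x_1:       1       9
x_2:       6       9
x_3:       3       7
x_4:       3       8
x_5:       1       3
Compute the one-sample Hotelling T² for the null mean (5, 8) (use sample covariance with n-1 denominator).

Step 1 — sample mean vector:
  mean(X_1) = (1 + 6 + 3 + 3 + 1) / 5 = 14/5 = 2.8
  mean(X_2) = (9 + 9 + 7 + 8 + 3) / 5 = 36/5 = 7.2
  x̄ = (2.8, 7.2),  deviation x̄ - mu_0 = (2.8, 7.2) - (5, 8) = (-2.2, -0.8).

Step 2 — sample covariance matrix, S[i,j] = (1/(n-1)) · Σ_k (x_{k,i} - mean_i) · (x_{k,j} - mean_j), divisor n-1 = 4:
  S[X_1,X_1] = ((-1.8)·(-1.8) + (3.2)·(3.2) + (0.2)·(0.2) + (0.2)·(0.2) + (-1.8)·(-1.8)) / 4 = 16.8/4 = 4.2
  S[X_1,X_2] = ((-1.8)·(1.8) + (3.2)·(1.8) + (0.2)·(-0.2) + (0.2)·(0.8) + (-1.8)·(-4.2)) / 4 = 10.2/4 = 2.55
  S[X_2,X_2] = ((1.8)·(1.8) + (1.8)·(1.8) + (-0.2)·(-0.2) + (0.8)·(0.8) + (-4.2)·(-4.2)) / 4 = 24.8/4 = 6.2
  S = [[4.2, 2.55],
 [2.55, 6.2]].

Step 3 — invert S. det(S) = 4.2·6.2 - (2.55)² = 19.5375.
  S^{-1} = (1/det) · [[d, -b], [-b, a]] = [[0.3173, -0.1305],
 [-0.1305, 0.215]].

Step 4 — quadratic form (x̄ - mu_0)^T · S^{-1} · (x̄ - mu_0):
  S^{-1} · (x̄ - mu_0) = (-0.5937, 0.1152),
  (x̄ - mu_0)^T · [...] = (-2.2)·(-0.5937) + (-0.8)·(0.1152) = 1.2141.

Step 5 — scale by n: T² = 5 · 1.2141 = 6.0704.

T² ≈ 6.0704


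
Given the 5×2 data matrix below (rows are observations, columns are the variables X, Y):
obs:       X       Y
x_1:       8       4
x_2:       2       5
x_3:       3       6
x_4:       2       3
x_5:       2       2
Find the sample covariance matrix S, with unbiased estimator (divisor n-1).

Step 1 — column means:
  mean(X) = (8 + 2 + 3 + 2 + 2) / 5 = 17/5 = 3.4
  mean(Y) = (4 + 5 + 6 + 3 + 2) / 5 = 20/5 = 4

Step 2 — sample covariance S[i,j] = (1/(n-1)) · Σ_k (x_{k,i} - mean_i) · (x_{k,j} - mean_j), with n-1 = 4.
  S[X,X] = ((4.6)·(4.6) + (-1.4)·(-1.4) + (-0.4)·(-0.4) + (-1.4)·(-1.4) + (-1.4)·(-1.4)) / 4 = 27.2/4 = 6.8
  S[X,Y] = ((4.6)·(0) + (-1.4)·(1) + (-0.4)·(2) + (-1.4)·(-1) + (-1.4)·(-2)) / 4 = 2/4 = 0.5
  S[Y,Y] = ((0)·(0) + (1)·(1) + (2)·(2) + (-1)·(-1) + (-2)·(-2)) / 4 = 10/4 = 2.5

S is symmetric (S[j,i] = S[i,j]). Assembling:

S = [[6.8, 0.5],
 [0.5, 2.5]]


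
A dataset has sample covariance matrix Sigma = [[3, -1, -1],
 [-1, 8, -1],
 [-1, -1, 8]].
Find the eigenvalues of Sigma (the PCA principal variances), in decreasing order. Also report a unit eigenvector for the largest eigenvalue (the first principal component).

Step 1 — characteristic polynomial p(λ) = det(λI - Sigma) = λ³ - tr·λ² + c_1·λ - det, where tr = trace, c_1 = sum of the principal 2×2 minors, det = det(Sigma):
  tr = 3 + 8 + 8 = 19,
  c_1 = (3·8 - (-1)²) + (3·8 - (-1)²) + (8·8 - (-1)²) = 23 + 23 + 63 = 109,
  det = 3·(8·8 - (-1)²) - (-1)·((-1)·8 - (-1)·(-1)) + (-1)·((-1)·(-1) - 8·(-1)) = 3·(63) - (-1)·(-9) + (-1)·(9) = 171.
  So p(λ) = λ³ - 19λ² + 109λ - 171.
Step 2 — look for an integer root (rational root theorem: any rational root is an integer divisor of 171). Testing λ = 9:
  p(9) = 729 - 1539 + 981 - 171 = 0  ✓
  Dividing out (λ - 9): p(λ) = (λ - 9)(λ² - 10λ + 19).
Step 3 — remaining eigenvalues from the quadratic λ² - 10λ + 19 = 0:
  Δ = 10² - 4·19 = 100 - 76 = 24,  λ = (10 ± √24)/2 = (10 ± 4.899)/2 ≈ 7.4495 or 2.5505.
  Sorted: λ_1 = 9,  λ_2 = 7.4495,  λ_3 = 2.5505  (check: sum = 19 = tr ✓).

Step 4 — unit eigenvector for λ_1 = 9: v spans the null space of (Sigma - λ_1 I), whose rows are
  r_1 = (-6, -1, -1),  r_2 = (-1, -1, -1),  r_3 = (-1, -1, -1).
  v is orthogonal to every row, so take v ∝ r_1 × r_2 = ((-1)·(-1) - (-1)·(-1), (-1)·(-1) - (-6)·(-1), (-6)·(-1) - (-1)·(-1)) = (0, -5, 5).
  Rescale (divide by 5; multiply by -1 so the first nonzero entry is positive): u = (0, 1, -1).
  ||u|| = √((0)² + (1)² + (-1)²) = √(2) ≈ 1.4142,  v_1 = u/||u|| ≈ (0, 0.7071, -0.7071) (||v_1|| = 1).

λ_1 = 9,  λ_2 = 7.4495,  λ_3 = 2.5505;  v_1 ≈ (0, 0.7071, -0.7071)


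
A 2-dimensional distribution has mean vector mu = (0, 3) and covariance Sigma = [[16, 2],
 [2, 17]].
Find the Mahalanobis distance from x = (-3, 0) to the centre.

Step 1 — centre the observation: (x - mu) = (-3, -3).

Step 2 — invert Sigma. det(Sigma) = 16·17 - (2)² = 268.
  Sigma^{-1} = (1/det) · [[d, -b], [-b, a]] = [[0.0634, -0.0075],
 [-0.0075, 0.0597]].

Step 3 — form the quadratic (x - mu)^T · Sigma^{-1} · (x - mu):
  Sigma^{-1} · (x - mu) = (-0.1679, -0.1567).
  (x - mu)^T · [Sigma^{-1} · (x - mu)] = (-3)·(-0.1679) + (-3)·(-0.1567) = 0.9739.

Step 4 — take square root: d = √(0.9739) ≈ 0.9869.

d(x, mu) = √(0.9739) ≈ 0.9869


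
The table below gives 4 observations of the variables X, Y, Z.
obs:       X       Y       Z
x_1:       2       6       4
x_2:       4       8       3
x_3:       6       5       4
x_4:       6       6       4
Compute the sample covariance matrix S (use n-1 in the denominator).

Step 1 — column means:
  mean(X) = (2 + 4 + 6 + 6) / 4 = 18/4 = 4.5
  mean(Y) = (6 + 8 + 5 + 6) / 4 = 25/4 = 6.25
  mean(Z) = (4 + 3 + 4 + 4) / 4 = 15/4 = 3.75

Step 2 — sample covariance S[i,j] = (1/(n-1)) · Σ_k (x_{k,i} - mean_i) · (x_{k,j} - mean_j), with n-1 = 3.
  S[X,X] = ((-2.5)·(-2.5) + (-0.5)·(-0.5) + (1.5)·(1.5) + (1.5)·(1.5)) / 3 = 11/3 = 3.6667
  S[X,Y] = ((-2.5)·(-0.25) + (-0.5)·(1.75) + (1.5)·(-1.25) + (1.5)·(-0.25)) / 3 = -2.5/3 = -0.8333
  S[X,Z] = ((-2.5)·(0.25) + (-0.5)·(-0.75) + (1.5)·(0.25) + (1.5)·(0.25)) / 3 = 0.5/3 = 0.1667
  S[Y,Y] = ((-0.25)·(-0.25) + (1.75)·(1.75) + (-1.25)·(-1.25) + (-0.25)·(-0.25)) / 3 = 4.75/3 = 1.5833
  S[Y,Z] = ((-0.25)·(0.25) + (1.75)·(-0.75) + (-1.25)·(0.25) + (-0.25)·(0.25)) / 3 = -1.75/3 = -0.5833
  S[Z,Z] = ((0.25)·(0.25) + (-0.75)·(-0.75) + (0.25)·(0.25) + (0.25)·(0.25)) / 3 = 0.75/3 = 0.25

S is symmetric (S[j,i] = S[i,j]). Assembling:

S = [[3.6667, -0.8333, 0.1667],
 [-0.8333, 1.5833, -0.5833],
 [0.1667, -0.5833, 0.25]]


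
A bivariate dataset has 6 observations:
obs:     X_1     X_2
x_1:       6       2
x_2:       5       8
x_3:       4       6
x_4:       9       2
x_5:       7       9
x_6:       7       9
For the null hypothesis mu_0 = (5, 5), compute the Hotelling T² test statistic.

Step 1 — sample mean vector:
  mean(X_1) = (6 + 5 + 4 + 9 + 7 + 7) / 6 = 38/6 = 6.3333
  mean(X_2) = (2 + 8 + 6 + 2 + 9 + 9) / 6 = 36/6 = 6
  x̄ = (6.3333, 6),  deviation x̄ - mu_0 = (6.3333, 6) - (5, 5) = (1.3333, 1).

Step 2 — sample covariance matrix, S[i,j] = (1/(n-1)) · Σ_k (x_{k,i} - mean_i) · (x_{k,j} - mean_j), divisor n-1 = 5:
  S[X_1,X_1] = ((-0.3333)·(-0.3333) + (-1.3333)·(-1.3333) + (-2.3333)·(-2.3333) + (2.6667)·(2.6667) + (0.6667)·(0.6667) + (0.6667)·(0.6667)) / 5 = 15.3333/5 = 3.0667
  S[X_1,X_2] = ((-0.3333)·(-4) + (-1.3333)·(2) + (-2.3333)·(0) + (2.6667)·(-4) + (0.6667)·(3) + (0.6667)·(3)) / 5 = -8/5 = -1.6
  S[X_2,X_2] = ((-4)·(-4) + (2)·(2) + (0)·(0) + (-4)·(-4) + (3)·(3) + (3)·(3)) / 5 = 54/5 = 10.8
  S = [[3.0667, -1.6],
 [-1.6, 10.8]].

Step 3 — invert S. det(S) = 3.0667·10.8 - (-1.6)² = 30.56.
  S^{-1} = (1/det) · [[d, -b], [-b, a]] = [[0.3534, 0.0524],
 [0.0524, 0.1003]].

Step 4 — quadratic form (x̄ - mu_0)^T · S^{-1} · (x̄ - mu_0):
  S^{-1} · (x̄ - mu_0) = (0.5236, 0.1702),
  (x̄ - mu_0)^T · [...] = (1.3333)·(0.5236) + (1)·(0.1702) = 0.8682.

Step 5 — scale by n: T² = 6 · 0.8682 = 5.2094.

T² ≈ 5.2094


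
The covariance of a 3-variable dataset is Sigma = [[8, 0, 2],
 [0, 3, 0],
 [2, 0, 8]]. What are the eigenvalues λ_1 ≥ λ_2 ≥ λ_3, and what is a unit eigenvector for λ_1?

Step 1 — characteristic polynomial p(λ) = det(λI - Sigma) = λ³ - tr·λ² + c_1·λ - det, where tr = trace, c_1 = sum of the principal 2×2 minors, det = det(Sigma):
  tr = 8 + 3 + 8 = 19,
  c_1 = (8·3 - (0)²) + (8·8 - (2)²) + (3·8 - (0)²) = 24 + 60 + 24 = 108,
  det = 8·(3·8 - (0)²) - (0)·((0)·8 - (0)·(2)) + (2)·((0)·(0) - 3·(2)) = 8·(24) - (0)·(0) + (2)·(-6) = 180.
  So p(λ) = λ³ - 19λ² + 108λ - 180.
Step 2 — look for an integer root (rational root theorem: any rational root is an integer divisor of 180). Testing λ = 3:
  p(3) = 27 - 171 + 324 - 180 = 0  ✓
  Dividing out (λ - 3): p(λ) = (λ - 3)(λ² - 16λ + 60).
Step 3 — remaining eigenvalues from the quadratic λ² - 16λ + 60 = 0:
  Δ = 16² - 4·60 = 256 - 240 = 16,  λ = (16 ± √16)/2 = (16 ± 4)/2 = 10 or 6.
  Sorted: λ_1 = 10,  λ_2 = 6,  λ_3 = 3  (check: sum = 19 = tr ✓).

Step 4 — unit eigenvector for λ_1 = 10: v spans the null space of (Sigma - λ_1 I), whose rows are
  r_1 = (-2, 0, 2),  r_2 = (0, -7, 0),  r_3 = (2, 0, -2).
  v is orthogonal to every row, so take v ∝ r_1 × r_2 = ((0)·(0) - (2)·(-7), (2)·(0) - (-2)·(0), (-2)·(-7) - (0)·(0)) = (14, 0, 14).
  Rescale (divide by 14): u = (1, 0, 1).
  ||u|| = √((1)² + (0)² + (1)²) = √(2) ≈ 1.4142,  v_1 = u/||u|| ≈ (0.7071, 0, 0.7071) (||v_1|| = 1).

λ_1 = 10,  λ_2 = 6,  λ_3 = 3;  v_1 ≈ (0.7071, 0, 0.7071)


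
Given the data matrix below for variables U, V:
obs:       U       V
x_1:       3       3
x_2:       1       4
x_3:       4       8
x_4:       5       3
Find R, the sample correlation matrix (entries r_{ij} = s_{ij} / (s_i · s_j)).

Step 1 — column means:
  mean(U) = (3 + 1 + 4 + 5) / 4 = 13/4 = 3.25
  mean(V) = (3 + 4 + 8 + 3) / 4 = 18/4 = 4.5

Step 2 — sample variances and covariances s[i,j] = (1/(n-1)) · Σ_k (x_{k,i} - mean_i) · (x_{k,j} - mean_j), with n-1 = 3:
  s[U,U] = ((-0.25)·(-0.25) + (-2.25)·(-2.25) + (0.75)·(0.75) + (1.75)·(1.75)) / 3 = 8.75/3 = 2.9167
  s[U,V] = ((-0.25)·(-1.5) + (-2.25)·(-0.5) + (0.75)·(3.5) + (1.75)·(-1.5)) / 3 = 1.5/3 = 0.5
  s[V,V] = ((-1.5)·(-1.5) + (-0.5)·(-0.5) + (3.5)·(3.5) + (-1.5)·(-1.5)) / 3 = 17/3 = 5.6667
  Sample standard deviations s_i = √(s[i,i]):
  s(U) = √(2.9167) = 1.7078
  s(V) = √(5.6667) = 2.3805

Step 3 — r_{ij} = s_{ij} / (s_i · s_j):
  r[U,U] = 1 (diagonal).
  r[U,V] = 0.5 / (1.7078 · 2.3805) = 0.5 / 4.0654 = 0.123
  r[V,V] = 1 (diagonal).

R is symmetric with unit diagonal. Assembling:

R = [[1, 0.123],
 [0.123, 1]]


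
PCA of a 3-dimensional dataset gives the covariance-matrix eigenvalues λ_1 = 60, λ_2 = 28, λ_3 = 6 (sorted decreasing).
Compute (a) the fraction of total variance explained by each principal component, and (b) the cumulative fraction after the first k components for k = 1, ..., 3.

Step 1 — total variance = trace(Sigma) = Σ λ_i = 60 + 28 + 6 = 94.

Step 2 — fraction explained by component i = λ_i / Σ λ:
  PC1: 60/94 = 0.6383
  PC2: 28/94 = 0.2979
  PC3: 6/94 = 0.0638

Step 3 — cumulative fraction after k components = (λ_1 + ... + λ_k) / Σ λ:
  k = 1: 60/94 = 0.6383
  k = 2: (60 + 28)/94 = 88/94 = 0.9362
  k = 3: (60 + 28 + 6)/94 = 94/94 = 1

Summary (fraction, with percent):

explained: PC1 0.6383 (63.83%), PC2 0.2979 (29.79%), PC3 0.0638 (6.38%);  cumulative: 0.6383, 0.9362, 1


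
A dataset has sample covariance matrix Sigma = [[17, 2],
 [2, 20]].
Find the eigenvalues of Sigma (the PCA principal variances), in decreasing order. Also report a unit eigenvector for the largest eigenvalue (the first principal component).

Step 1 — characteristic polynomial of 2×2 Sigma:
  det(Sigma - λI) = λ² - trace · λ + det = 0.
  trace = 17 + 20 = 37, det = 17·20 - (2)² = 336.
Step 2 — discriminant:
  Δ = trace² - 4·det = 1369 - 1344 = 25.
Step 3 — eigenvalues:
  λ = (trace ± √Δ)/2 = (37 ± 5)/2,
  λ_1 = 21,  λ_2 = 16.

Step 4 — unit eigenvector for λ_1: solve (Sigma - λ_1 I)v = 0. First row:
  (17 - 21)·v_x + (2)·v_y = 0, i.e. (-4)·v_x + (2)·v_y = 0,
  so v ∝ (b, λ_1 - a) = (2, 4) = u.
  ||u|| = √((2)² + (4)²) = √(20) ≈ 4.4721,
  v_1 = u/||u|| ≈ (0.4472, 0.8944) (||v_1|| = 1).

λ_1 = 21,  λ_2 = 16;  v_1 ≈ (0.4472, 0.8944)


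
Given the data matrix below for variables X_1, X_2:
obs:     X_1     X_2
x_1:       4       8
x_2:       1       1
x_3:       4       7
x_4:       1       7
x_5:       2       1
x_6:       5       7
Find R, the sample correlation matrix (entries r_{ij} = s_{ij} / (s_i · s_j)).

Step 1 — column means:
  mean(X_1) = (4 + 1 + 4 + 1 + 2 + 5) / 6 = 17/6 = 2.8333
  mean(X_2) = (8 + 1 + 7 + 7 + 1 + 7) / 6 = 31/6 = 5.1667

Step 2 — sample variances and covariances s[i,j] = (1/(n-1)) · Σ_k (x_{k,i} - mean_i) · (x_{k,j} - mean_j), with n-1 = 5:
  s[X_1,X_1] = ((1.1667)·(1.1667) + (-1.8333)·(-1.8333) + (1.1667)·(1.1667) + (-1.8333)·(-1.8333) + (-0.8333)·(-0.8333) + (2.1667)·(2.1667)) / 5 = 14.8333/5 = 2.9667
  s[X_1,X_2] = ((1.1667)·(2.8333) + (-1.8333)·(-4.1667) + (1.1667)·(1.8333) + (-1.8333)·(1.8333) + (-0.8333)·(-4.1667) + (2.1667)·(1.8333)) / 5 = 17.1667/5 = 3.4333
  s[X_2,X_2] = ((2.8333)·(2.8333) + (-4.1667)·(-4.1667) + (1.8333)·(1.8333) + (1.8333)·(1.8333) + (-4.1667)·(-4.1667) + (1.8333)·(1.8333)) / 5 = 52.8333/5 = 10.5667
  Sample standard deviations s_i = √(s[i,i]):
  s(X_1) = √(2.9667) = 1.7224
  s(X_2) = √(10.5667) = 3.2506

Step 3 — r_{ij} = s_{ij} / (s_i · s_j):
  r[X_1,X_1] = 1 (diagonal).
  r[X_1,X_2] = 3.4333 / (1.7224 · 3.2506) = 3.4333 / 5.5989 = 0.6132
  r[X_2,X_2] = 1 (diagonal).

R is symmetric with unit diagonal. Assembling:

R = [[1, 0.6132],
 [0.6132, 1]]


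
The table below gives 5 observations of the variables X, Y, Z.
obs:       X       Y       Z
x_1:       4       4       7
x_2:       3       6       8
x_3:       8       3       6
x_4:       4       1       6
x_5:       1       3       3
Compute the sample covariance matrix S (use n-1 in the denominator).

Step 1 — column means:
  mean(X) = (4 + 3 + 8 + 4 + 1) / 5 = 20/5 = 4
  mean(Y) = (4 + 6 + 3 + 1 + 3) / 5 = 17/5 = 3.4
  mean(Z) = (7 + 8 + 6 + 6 + 3) / 5 = 30/5 = 6

Step 2 — sample covariance S[i,j] = (1/(n-1)) · Σ_k (x_{k,i} - mean_i) · (x_{k,j} - mean_j), with n-1 = 4.
  S[X,X] = ((0)·(0) + (-1)·(-1) + (4)·(4) + (0)·(0) + (-3)·(-3)) / 4 = 26/4 = 6.5
  S[X,Y] = ((0)·(0.6) + (-1)·(2.6) + (4)·(-0.4) + (0)·(-2.4) + (-3)·(-0.4)) / 4 = -3/4 = -0.75
  S[X,Z] = ((0)·(1) + (-1)·(2) + (4)·(0) + (0)·(0) + (-3)·(-3)) / 4 = 7/4 = 1.75
  S[Y,Y] = ((0.6)·(0.6) + (2.6)·(2.6) + (-0.4)·(-0.4) + (-2.4)·(-2.4) + (-0.4)·(-0.4)) / 4 = 13.2/4 = 3.3
  S[Y,Z] = ((0.6)·(1) + (2.6)·(2) + (-0.4)·(0) + (-2.4)·(0) + (-0.4)·(-3)) / 4 = 7/4 = 1.75
  S[Z,Z] = ((1)·(1) + (2)·(2) + (0)·(0) + (0)·(0) + (-3)·(-3)) / 4 = 14/4 = 3.5

S is symmetric (S[j,i] = S[i,j]). Assembling:

S = [[6.5, -0.75, 1.75],
 [-0.75, 3.3, 1.75],
 [1.75, 1.75, 3.5]]


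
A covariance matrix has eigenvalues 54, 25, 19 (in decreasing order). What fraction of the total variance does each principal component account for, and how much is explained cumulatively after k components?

Step 1 — total variance = trace(Sigma) = Σ λ_i = 54 + 25 + 19 = 98.

Step 2 — fraction explained by component i = λ_i / Σ λ:
  PC1: 54/98 = 0.551
  PC2: 25/98 = 0.2551
  PC3: 19/98 = 0.1939

Step 3 — cumulative fraction after k components = (λ_1 + ... + λ_k) / Σ λ:
  k = 1: 54/98 = 0.551
  k = 2: (54 + 25)/98 = 79/98 = 0.8061
  k = 3: (54 + 25 + 19)/98 = 98/98 = 1

Summary (fraction, with percent):

explained: PC1 0.551 (55.1%), PC2 0.2551 (25.51%), PC3 0.1939 (19.39%);  cumulative: 0.551, 0.8061, 1


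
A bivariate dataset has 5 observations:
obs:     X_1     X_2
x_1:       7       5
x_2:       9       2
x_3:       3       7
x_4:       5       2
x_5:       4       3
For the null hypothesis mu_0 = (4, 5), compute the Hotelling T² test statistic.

Step 1 — sample mean vector:
  mean(X_1) = (7 + 9 + 3 + 5 + 4) / 5 = 28/5 = 5.6
  mean(X_2) = (5 + 2 + 7 + 2 + 3) / 5 = 19/5 = 3.8
  x̄ = (5.6, 3.8),  deviation x̄ - mu_0 = (5.6, 3.8) - (4, 5) = (1.6, -1.2).

Step 2 — sample covariance matrix, S[i,j] = (1/(n-1)) · Σ_k (x_{k,i} - mean_i) · (x_{k,j} - mean_j), divisor n-1 = 4:
  S[X_1,X_1] = ((1.4)·(1.4) + (3.4)·(3.4) + (-2.6)·(-2.6) + (-0.6)·(-0.6) + (-1.6)·(-1.6)) / 4 = 23.2/4 = 5.8
  S[X_1,X_2] = ((1.4)·(1.2) + (3.4)·(-1.8) + (-2.6)·(3.2) + (-0.6)·(-1.8) + (-1.6)·(-0.8)) / 4 = -10.4/4 = -2.6
  S[X_2,X_2] = ((1.2)·(1.2) + (-1.8)·(-1.8) + (3.2)·(3.2) + (-1.8)·(-1.8) + (-0.8)·(-0.8)) / 4 = 18.8/4 = 4.7
  S = [[5.8, -2.6],
 [-2.6, 4.7]].

Step 3 — invert S. det(S) = 5.8·4.7 - (-2.6)² = 20.5.
  S^{-1} = (1/det) · [[d, -b], [-b, a]] = [[0.2293, 0.1268],
 [0.1268, 0.2829]].

Step 4 — quadratic form (x̄ - mu_0)^T · S^{-1} · (x̄ - mu_0):
  S^{-1} · (x̄ - mu_0) = (0.2146, -0.1366),
  (x̄ - mu_0)^T · [...] = (1.6)·(0.2146) + (-1.2)·(-0.1366) = 0.5073.

Step 5 — scale by n: T² = 5 · 0.5073 = 2.5366.

T² ≈ 2.5366


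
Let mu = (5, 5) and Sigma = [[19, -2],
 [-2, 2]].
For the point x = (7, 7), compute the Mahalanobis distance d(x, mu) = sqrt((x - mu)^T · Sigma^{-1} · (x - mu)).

Step 1 — centre the observation: (x - mu) = (2, 2).

Step 2 — invert Sigma. det(Sigma) = 19·2 - (-2)² = 34.
  Sigma^{-1} = (1/det) · [[d, -b], [-b, a]] = [[0.0588, 0.0588],
 [0.0588, 0.5588]].

Step 3 — form the quadratic (x - mu)^T · Sigma^{-1} · (x - mu):
  Sigma^{-1} · (x - mu) = (0.2353, 1.2353).
  (x - mu)^T · [Sigma^{-1} · (x - mu)] = (2)·(0.2353) + (2)·(1.2353) = 2.9412.

Step 4 — take square root: d = √(2.9412) ≈ 1.715.

d(x, mu) = √(2.9412) ≈ 1.715


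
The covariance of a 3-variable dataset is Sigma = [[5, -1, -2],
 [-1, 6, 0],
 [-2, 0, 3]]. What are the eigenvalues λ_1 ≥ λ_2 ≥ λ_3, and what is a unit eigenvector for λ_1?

Step 1 — characteristic polynomial p(λ) = det(λI - Sigma) = λ³ - tr·λ² + c_1·λ - det, where tr = trace, c_1 = sum of the principal 2×2 minors, det = det(Sigma):
  tr = 5 + 6 + 3 = 14,
  c_1 = (5·6 - (-1)²) + (5·3 - (-2)²) + (6·3 - (0)²) = 29 + 11 + 18 = 58,
  det = 5·(6·3 - (0)²) - (-1)·((-1)·3 - (0)·(-2)) + (-2)·((-1)·(0) - 6·(-2)) = 5·(18) - (-1)·(-3) + (-2)·(12) = 63.
  So p(λ) = λ³ - 14λ² + 58λ - 63.
Step 2 — look for an integer root (rational root theorem: any rational root is an integer divisor of 63). Testing λ = 7:
  p(7) = 343 - 686 + 406 - 63 = 0  ✓
  Dividing out (λ - 7): p(λ) = (λ - 7)(λ² - 7λ + 9).
Step 3 — remaining eigenvalues from the quadratic λ² - 7λ + 9 = 0:
  Δ = 7² - 4·9 = 49 - 36 = 13,  λ = (7 ± √13)/2 = (7 ± 3.6056)/2 ≈ 5.3028 or 1.6972.
  Sorted: λ_1 = 7,  λ_2 = 5.3028,  λ_3 = 1.6972  (check: sum = 14 = tr ✓).

Step 4 — unit eigenvector for λ_1 = 7: v spans the null space of (Sigma - λ_1 I), whose rows are
  r_1 = (-2, -1, -2),  r_2 = (-1, -1, 0),  r_3 = (-2, 0, -4).
  v is orthogonal to every row, so take v ∝ r_1 × r_2 = ((-1)·(0) - (-2)·(-1), (-2)·(-1) - (-2)·(0), (-2)·(-1) - (-1)·(-1)) = (-2, 2, 1).
  Rescale (multiply by -1 so the first nonzero entry is positive): u = (2, -2, -1).
  ||u|| = √((2)² + (-2)² + (-1)²) = √(9) = 3,  v_1 = u/||u|| ≈ (0.6667, -0.6667, -0.3333) (||v_1|| = 1).

λ_1 = 7,  λ_2 = 5.3028,  λ_3 = 1.6972;  v_1 ≈ (0.6667, -0.6667, -0.3333)


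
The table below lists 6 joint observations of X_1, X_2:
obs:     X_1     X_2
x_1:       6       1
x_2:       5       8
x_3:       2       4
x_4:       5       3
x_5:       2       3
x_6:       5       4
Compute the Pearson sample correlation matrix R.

Step 1 — column means:
  mean(X_1) = (6 + 5 + 2 + 5 + 2 + 5) / 6 = 25/6 = 4.1667
  mean(X_2) = (1 + 8 + 4 + 3 + 3 + 4) / 6 = 23/6 = 3.8333

Step 2 — sample variances and covariances s[i,j] = (1/(n-1)) · Σ_k (x_{k,i} - mean_i) · (x_{k,j} - mean_j), with n-1 = 5:
  s[X_1,X_1] = ((1.8333)·(1.8333) + (0.8333)·(0.8333) + (-2.1667)·(-2.1667) + (0.8333)·(0.8333) + (-2.1667)·(-2.1667) + (0.8333)·(0.8333)) / 5 = 14.8333/5 = 2.9667
  s[X_1,X_2] = ((1.8333)·(-2.8333) + (0.8333)·(4.1667) + (-2.1667)·(0.1667) + (0.8333)·(-0.8333) + (-2.1667)·(-0.8333) + (0.8333)·(0.1667)) / 5 = -0.8333/5 = -0.1667
  s[X_2,X_2] = ((-2.8333)·(-2.8333) + (4.1667)·(4.1667) + (0.1667)·(0.1667) + (-0.8333)·(-0.8333) + (-0.8333)·(-0.8333) + (0.1667)·(0.1667)) / 5 = 26.8333/5 = 5.3667
  Sample standard deviations s_i = √(s[i,i]):
  s(X_1) = √(2.9667) = 1.7224
  s(X_2) = √(5.3667) = 2.3166

Step 3 — r_{ij} = s_{ij} / (s_i · s_j):
  r[X_1,X_1] = 1 (diagonal).
  r[X_1,X_2] = -0.1667 / (1.7224 · 2.3166) = -0.1667 / 3.9901 = -0.0418
  r[X_2,X_2] = 1 (diagonal).

R is symmetric with unit diagonal. Assembling:

R = [[1, -0.0418],
 [-0.0418, 1]]


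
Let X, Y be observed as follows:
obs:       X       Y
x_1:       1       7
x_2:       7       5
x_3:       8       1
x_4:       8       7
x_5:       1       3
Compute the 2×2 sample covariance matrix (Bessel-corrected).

Step 1 — column means:
  mean(X) = (1 + 7 + 8 + 8 + 1) / 5 = 25/5 = 5
  mean(Y) = (7 + 5 + 1 + 7 + 3) / 5 = 23/5 = 4.6

Step 2 — sample covariance S[i,j] = (1/(n-1)) · Σ_k (x_{k,i} - mean_i) · (x_{k,j} - mean_j), with n-1 = 4.
  S[X,X] = ((-4)·(-4) + (2)·(2) + (3)·(3) + (3)·(3) + (-4)·(-4)) / 4 = 54/4 = 13.5
  S[X,Y] = ((-4)·(2.4) + (2)·(0.4) + (3)·(-3.6) + (3)·(2.4) + (-4)·(-1.6)) / 4 = -6/4 = -1.5
  S[Y,Y] = ((2.4)·(2.4) + (0.4)·(0.4) + (-3.6)·(-3.6) + (2.4)·(2.4) + (-1.6)·(-1.6)) / 4 = 27.2/4 = 6.8

S is symmetric (S[j,i] = S[i,j]). Assembling:

S = [[13.5, -1.5],
 [-1.5, 6.8]]


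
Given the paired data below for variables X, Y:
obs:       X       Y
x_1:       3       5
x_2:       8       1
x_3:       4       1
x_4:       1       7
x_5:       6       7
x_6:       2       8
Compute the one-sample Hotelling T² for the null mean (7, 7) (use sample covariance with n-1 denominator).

Step 1 — sample mean vector:
  mean(X) = (3 + 8 + 4 + 1 + 6 + 2) / 6 = 24/6 = 4
  mean(Y) = (5 + 1 + 1 + 7 + 7 + 8) / 6 = 29/6 = 4.8333
  x̄ = (4, 4.8333),  deviation x̄ - mu_0 = (4, 4.8333) - (7, 7) = (-3, -2.1667).

Step 2 — sample covariance matrix, S[i,j] = (1/(n-1)) · Σ_k (x_{k,i} - mean_i) · (x_{k,j} - mean_j), divisor n-1 = 5:
  S[X,X] = ((-1)·(-1) + (4)·(4) + (0)·(0) + (-3)·(-3) + (2)·(2) + (-2)·(-2)) / 5 = 34/5 = 6.8
  S[X,Y] = ((-1)·(0.1667) + (4)·(-3.8333) + (0)·(-3.8333) + (-3)·(2.1667) + (2)·(2.1667) + (-2)·(3.1667)) / 5 = -24/5 = -4.8
  S[Y,Y] = ((0.1667)·(0.1667) + (-3.8333)·(-3.8333) + (-3.8333)·(-3.8333) + (2.1667)·(2.1667) + (2.1667)·(2.1667) + (3.1667)·(3.1667)) / 5 = 48.8333/5 = 9.7667
  S = [[6.8, -4.8],
 [-4.8, 9.7667]].

Step 3 — invert S. det(S) = 6.8·9.7667 - (-4.8)² = 43.3733.
  S^{-1} = (1/det) · [[d, -b], [-b, a]] = [[0.2252, 0.1107],
 [0.1107, 0.1568]].

Step 4 — quadratic form (x̄ - mu_0)^T · S^{-1} · (x̄ - mu_0):
  S^{-1} · (x̄ - mu_0) = (-0.9153, -0.6717),
  (x̄ - mu_0)^T · [...] = (-3)·(-0.9153) + (-2.1667)·(-0.6717) = 4.2013.

Step 5 — scale by n: T² = 6 · 4.2013 = 25.2075.

T² ≈ 25.2075


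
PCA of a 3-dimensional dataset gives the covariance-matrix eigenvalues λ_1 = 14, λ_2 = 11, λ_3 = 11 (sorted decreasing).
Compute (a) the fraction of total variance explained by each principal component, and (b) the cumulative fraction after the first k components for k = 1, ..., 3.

Step 1 — total variance = trace(Sigma) = Σ λ_i = 14 + 11 + 11 = 36.

Step 2 — fraction explained by component i = λ_i / Σ λ:
  PC1: 14/36 = 0.3889
  PC2: 11/36 = 0.3056
  PC3: 11/36 = 0.3056

Step 3 — cumulative fraction after k components = (λ_1 + ... + λ_k) / Σ λ:
  k = 1: 14/36 = 0.3889
  k = 2: (14 + 11)/36 = 25/36 = 0.6944
  k = 3: (14 + 11 + 11)/36 = 36/36 = 1

Summary (fraction, with percent):

explained: PC1 0.3889 (38.89%), PC2 0.3056 (30.56%), PC3 0.3056 (30.56%);  cumulative: 0.3889, 0.6944, 1


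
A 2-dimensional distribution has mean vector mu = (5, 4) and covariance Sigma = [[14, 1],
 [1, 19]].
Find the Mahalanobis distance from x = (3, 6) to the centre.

Step 1 — centre the observation: (x - mu) = (-2, 2).

Step 2 — invert Sigma. det(Sigma) = 14·19 - (1)² = 265.
  Sigma^{-1} = (1/det) · [[d, -b], [-b, a]] = [[0.0717, -0.0038],
 [-0.0038, 0.0528]].

Step 3 — form the quadratic (x - mu)^T · Sigma^{-1} · (x - mu):
  Sigma^{-1} · (x - mu) = (-0.1509, 0.1132).
  (x - mu)^T · [Sigma^{-1} · (x - mu)] = (-2)·(-0.1509) + (2)·(0.1132) = 0.5283.

Step 4 — take square root: d = √(0.5283) ≈ 0.7268.

d(x, mu) = √(0.5283) ≈ 0.7268


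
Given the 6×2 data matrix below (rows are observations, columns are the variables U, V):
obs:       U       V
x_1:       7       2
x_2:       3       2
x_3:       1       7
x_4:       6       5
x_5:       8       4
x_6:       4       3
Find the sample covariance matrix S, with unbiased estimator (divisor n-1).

Step 1 — column means:
  mean(U) = (7 + 3 + 1 + 6 + 8 + 4) / 6 = 29/6 = 4.8333
  mean(V) = (2 + 2 + 7 + 5 + 4 + 3) / 6 = 23/6 = 3.8333

Step 2 — sample covariance S[i,j] = (1/(n-1)) · Σ_k (x_{k,i} - mean_i) · (x_{k,j} - mean_j), with n-1 = 5.
  S[U,U] = ((2.1667)·(2.1667) + (-1.8333)·(-1.8333) + (-3.8333)·(-3.8333) + (1.1667)·(1.1667) + (3.1667)·(3.1667) + (-0.8333)·(-0.8333)) / 5 = 34.8333/5 = 6.9667
  S[U,V] = ((2.1667)·(-1.8333) + (-1.8333)·(-1.8333) + (-3.8333)·(3.1667) + (1.1667)·(1.1667) + (3.1667)·(0.1667) + (-0.8333)·(-0.8333)) / 5 = -10.1667/5 = -2.0333
  S[V,V] = ((-1.8333)·(-1.8333) + (-1.8333)·(-1.8333) + (3.1667)·(3.1667) + (1.1667)·(1.1667) + (0.1667)·(0.1667) + (-0.8333)·(-0.8333)) / 5 = 18.8333/5 = 3.7667

S is symmetric (S[j,i] = S[i,j]). Assembling:

S = [[6.9667, -2.0333],
 [-2.0333, 3.7667]]


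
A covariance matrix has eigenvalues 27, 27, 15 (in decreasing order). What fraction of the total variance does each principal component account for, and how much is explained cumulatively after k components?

Step 1 — total variance = trace(Sigma) = Σ λ_i = 27 + 27 + 15 = 69.

Step 2 — fraction explained by component i = λ_i / Σ λ:
  PC1: 27/69 = 0.3913
  PC2: 27/69 = 0.3913
  PC3: 15/69 = 0.2174

Step 3 — cumulative fraction after k components = (λ_1 + ... + λ_k) / Σ λ:
  k = 1: 27/69 = 0.3913
  k = 2: (27 + 27)/69 = 54/69 = 0.7826
  k = 3: (27 + 27 + 15)/69 = 69/69 = 1

Summary (fraction, with percent):

explained: PC1 0.3913 (39.13%), PC2 0.3913 (39.13%), PC3 0.2174 (21.74%);  cumulative: 0.3913, 0.7826, 1


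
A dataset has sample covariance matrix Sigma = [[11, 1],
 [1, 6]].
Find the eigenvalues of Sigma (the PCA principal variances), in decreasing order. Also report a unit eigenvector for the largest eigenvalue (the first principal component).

Step 1 — characteristic polynomial of 2×2 Sigma:
  det(Sigma - λI) = λ² - trace · λ + det = 0.
  trace = 11 + 6 = 17, det = 11·6 - (1)² = 65.
Step 2 — discriminant:
  Δ = trace² - 4·det = 289 - 260 = 29.
Step 3 — eigenvalues:
  λ = (trace ± √Δ)/2 = (17 ± 5.3852)/2,
  λ_1 = 11.1926,  λ_2 = 5.8074.

Step 4 — unit eigenvector for λ_1: solve (Sigma - λ_1 I)v = 0. First row:
  (11 - 11.1926)·v_x + (1)·v_y = 0, i.e. (-0.1926)·v_x + (1)·v_y = 0,
  so v ∝ (b, λ_1 - a) = (1, 0.1926) = u.
  ||u|| = √((1)² + (0.1926)²) = √(1.0371) ≈ 1.0184,
  v_1 = u/||u|| ≈ (0.982, 0.1891) (||v_1|| = 1).

λ_1 = 11.1926,  λ_2 = 5.8074;  v_1 ≈ (0.982, 0.1891)


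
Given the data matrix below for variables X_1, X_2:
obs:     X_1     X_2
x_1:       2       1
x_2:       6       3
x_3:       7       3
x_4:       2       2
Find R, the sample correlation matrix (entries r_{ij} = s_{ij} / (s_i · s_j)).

Step 1 — column means:
  mean(X_1) = (2 + 6 + 7 + 2) / 4 = 17/4 = 4.25
  mean(X_2) = (1 + 3 + 3 + 2) / 4 = 9/4 = 2.25

Step 2 — sample variances and covariances s[i,j] = (1/(n-1)) · Σ_k (x_{k,i} - mean_i) · (x_{k,j} - mean_j), with n-1 = 3:
  s[X_1,X_1] = ((-2.25)·(-2.25) + (1.75)·(1.75) + (2.75)·(2.75) + (-2.25)·(-2.25)) / 3 = 20.75/3 = 6.9167
  s[X_1,X_2] = ((-2.25)·(-1.25) + (1.75)·(0.75) + (2.75)·(0.75) + (-2.25)·(-0.25)) / 3 = 6.75/3 = 2.25
  s[X_2,X_2] = ((-1.25)·(-1.25) + (0.75)·(0.75) + (0.75)·(0.75) + (-0.25)·(-0.25)) / 3 = 2.75/3 = 0.9167
  Sample standard deviations s_i = √(s[i,i]):
  s(X_1) = √(6.9167) = 2.63
  s(X_2) = √(0.9167) = 0.9574

Step 3 — r_{ij} = s_{ij} / (s_i · s_j):
  r[X_1,X_1] = 1 (diagonal).
  r[X_1,X_2] = 2.25 / (2.63 · 0.9574) = 2.25 / 2.518 = 0.8936
  r[X_2,X_2] = 1 (diagonal).

R is symmetric with unit diagonal. Assembling:

R = [[1, 0.8936],
 [0.8936, 1]]


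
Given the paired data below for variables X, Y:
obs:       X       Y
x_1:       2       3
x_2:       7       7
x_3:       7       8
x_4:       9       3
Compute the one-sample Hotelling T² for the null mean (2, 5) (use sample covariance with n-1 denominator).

Step 1 — sample mean vector:
  mean(X) = (2 + 7 + 7 + 9) / 4 = 25/4 = 6.25
  mean(Y) = (3 + 7 + 8 + 3) / 4 = 21/4 = 5.25
  x̄ = (6.25, 5.25),  deviation x̄ - mu_0 = (6.25, 5.25) - (2, 5) = (4.25, 0.25).

Step 2 — sample covariance matrix, S[i,j] = (1/(n-1)) · Σ_k (x_{k,i} - mean_i) · (x_{k,j} - mean_j), divisor n-1 = 3:
  S[X,X] = ((-4.25)·(-4.25) + (0.75)·(0.75) + (0.75)·(0.75) + (2.75)·(2.75)) / 3 = 26.75/3 = 8.9167
  S[X,Y] = ((-4.25)·(-2.25) + (0.75)·(1.75) + (0.75)·(2.75) + (2.75)·(-2.25)) / 3 = 6.75/3 = 2.25
  S[Y,Y] = ((-2.25)·(-2.25) + (1.75)·(1.75) + (2.75)·(2.75) + (-2.25)·(-2.25)) / 3 = 20.75/3 = 6.9167
  S = [[8.9167, 2.25],
 [2.25, 6.9167]].

Step 3 — invert S. det(S) = 8.9167·6.9167 - (2.25)² = 56.6111.
  S^{-1} = (1/det) · [[d, -b], [-b, a]] = [[0.1222, -0.0397],
 [-0.0397, 0.1575]].

Step 4 — quadratic form (x̄ - mu_0)^T · S^{-1} · (x̄ - mu_0):
  S^{-1} · (x̄ - mu_0) = (0.5093, -0.1295),
  (x̄ - mu_0)^T · [...] = (4.25)·(0.5093) + (0.25)·(-0.1295) = 2.1322.

Step 5 — scale by n: T² = 4 · 2.1322 = 8.5289.

T² ≈ 8.5289


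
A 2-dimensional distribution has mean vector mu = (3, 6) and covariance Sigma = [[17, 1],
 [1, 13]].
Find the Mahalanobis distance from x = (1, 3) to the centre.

Step 1 — centre the observation: (x - mu) = (-2, -3).

Step 2 — invert Sigma. det(Sigma) = 17·13 - (1)² = 220.
  Sigma^{-1} = (1/det) · [[d, -b], [-b, a]] = [[0.0591, -0.0045],
 [-0.0045, 0.0773]].

Step 3 — form the quadratic (x - mu)^T · Sigma^{-1} · (x - mu):
  Sigma^{-1} · (x - mu) = (-0.1045, -0.2227).
  (x - mu)^T · [Sigma^{-1} · (x - mu)] = (-2)·(-0.1045) + (-3)·(-0.2227) = 0.8773.

Step 4 — take square root: d = √(0.8773) ≈ 0.9366.

d(x, mu) = √(0.8773) ≈ 0.9366


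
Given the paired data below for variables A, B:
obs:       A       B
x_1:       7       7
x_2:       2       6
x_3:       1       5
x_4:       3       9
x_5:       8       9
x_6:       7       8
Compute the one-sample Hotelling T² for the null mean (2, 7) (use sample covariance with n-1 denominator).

Step 1 — sample mean vector:
  mean(A) = (7 + 2 + 1 + 3 + 8 + 7) / 6 = 28/6 = 4.6667
  mean(B) = (7 + 6 + 5 + 9 + 9 + 8) / 6 = 44/6 = 7.3333
  x̄ = (4.6667, 7.3333),  deviation x̄ - mu_0 = (4.6667, 7.3333) - (2, 7) = (2.6667, 0.3333).

Step 2 — sample covariance matrix, S[i,j] = (1/(n-1)) · Σ_k (x_{k,i} - mean_i) · (x_{k,j} - mean_j), divisor n-1 = 5:
  S[A,A] = ((2.3333)·(2.3333) + (-2.6667)·(-2.6667) + (-3.6667)·(-3.6667) + (-1.6667)·(-1.6667) + (3.3333)·(3.3333) + (2.3333)·(2.3333)) / 5 = 45.3333/5 = 9.0667
  S[A,B] = ((2.3333)·(-0.3333) + (-2.6667)·(-1.3333) + (-3.6667)·(-2.3333) + (-1.6667)·(1.6667) + (3.3333)·(1.6667) + (2.3333)·(0.6667)) / 5 = 15.6667/5 = 3.1333
  S[B,B] = ((-0.3333)·(-0.3333) + (-1.3333)·(-1.3333) + (-2.3333)·(-2.3333) + (1.6667)·(1.6667) + (1.6667)·(1.6667) + (0.6667)·(0.6667)) / 5 = 13.3333/5 = 2.6667
  S = [[9.0667, 3.1333],
 [3.1333, 2.6667]].

Step 3 — invert S. det(S) = 9.0667·2.6667 - (3.1333)² = 14.36.
  S^{-1} = (1/det) · [[d, -b], [-b, a]] = [[0.1857, -0.2182],
 [-0.2182, 0.6314]].

Step 4 — quadratic form (x̄ - mu_0)^T · S^{-1} · (x̄ - mu_0):
  S^{-1} · (x̄ - mu_0) = (0.4225, -0.3714),
  (x̄ - mu_0)^T · [...] = (2.6667)·(0.4225) + (0.3333)·(-0.3714) = 1.0028.

Step 5 — scale by n: T² = 6 · 1.0028 = 6.0167.

T² ≈ 6.0167


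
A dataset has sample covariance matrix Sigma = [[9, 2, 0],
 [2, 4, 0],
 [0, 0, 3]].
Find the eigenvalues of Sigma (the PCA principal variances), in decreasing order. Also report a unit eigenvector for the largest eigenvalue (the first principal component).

Step 1 — characteristic polynomial p(λ) = det(λI - Sigma) = λ³ - tr·λ² + c_1·λ - det, where tr = trace, c_1 = sum of the principal 2×2 minors, det = det(Sigma):
  tr = 9 + 4 + 3 = 16,
  c_1 = (9·4 - (2)²) + (9·3 - (0)²) + (4·3 - (0)²) = 32 + 27 + 12 = 71,
  det = 9·(4·3 - (0)²) - (2)·((2)·3 - (0)·(0)) + (0)·((2)·(0) - 4·(0)) = 9·(12) - (2)·(6) + (0)·(0) = 96.
  So p(λ) = λ³ - 16λ² + 71λ - 96.
Step 2 — look for an integer root (rational root theorem: any rational root is an integer divisor of 96). Testing λ = 3:
  p(3) = 27 - 144 + 213 - 96 = 0  ✓
  Dividing out (λ - 3): p(λ) = (λ - 3)(λ² - 13λ + 32).
Step 3 — remaining eigenvalues from the quadratic λ² - 13λ + 32 = 0:
  Δ = 13² - 4·32 = 169 - 128 = 41,  λ = (13 ± √41)/2 = (13 ± 6.4031)/2 ≈ 9.7016 or 3.2984.
  Sorted: λ_1 = 9.7016,  λ_2 = 3.2984,  λ_3 = 3  (check: sum = 16 = tr ✓).

Step 4 — unit eigenvector for λ_1 ≈ 9.7016: v spans the null space of (Sigma - λ_1 I), whose rows are
  r_1 = (-0.7016, 2, 0),  r_2 = (2, -5.7016, 0),  r_3 = (0, 0, -6.7016).
  v is orthogonal to every row, so take v ∝ r_1 × r_3 = ((2)·(-6.7016) - (0)·(0), (0)·(0) - (-0.7016)·(-6.7016), (-0.7016)·(0) - (2)·(0)) ≈ (-13.4031, -4.7016, 0).
  Rescale (multiply by -1 so the first nonzero entry is positive): u = (13.4031, 4.7016, 0).
  ||u|| = √((13.4031)² + (4.7016)² + (0)²) = √(201.7484) ≈ 14.2038,  v_1 = u/||u|| ≈ (0.9436, 0.331, 0) (||v_1|| = 1).

λ_1 = 9.7016,  λ_2 = 3.2984,  λ_3 = 3;  v_1 ≈ (0.9436, 0.331, 0)


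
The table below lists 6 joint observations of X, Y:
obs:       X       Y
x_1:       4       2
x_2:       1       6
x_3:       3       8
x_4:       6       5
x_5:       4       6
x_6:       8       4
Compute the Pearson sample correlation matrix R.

Step 1 — column means:
  mean(X) = (4 + 1 + 3 + 6 + 4 + 8) / 6 = 26/6 = 4.3333
  mean(Y) = (2 + 6 + 8 + 5 + 6 + 4) / 6 = 31/6 = 5.1667

Step 2 — sample variances and covariances s[i,j] = (1/(n-1)) · Σ_k (x_{k,i} - mean_i) · (x_{k,j} - mean_j), with n-1 = 5:
  s[X,X] = ((-0.3333)·(-0.3333) + (-3.3333)·(-3.3333) + (-1.3333)·(-1.3333) + (1.6667)·(1.6667) + (-0.3333)·(-0.3333) + (3.6667)·(3.6667)) / 5 = 29.3333/5 = 5.8667
  s[X,Y] = ((-0.3333)·(-3.1667) + (-3.3333)·(0.8333) + (-1.3333)·(2.8333) + (1.6667)·(-0.1667) + (-0.3333)·(0.8333) + (3.6667)·(-1.1667)) / 5 = -10.3333/5 = -2.0667
  s[Y,Y] = ((-3.1667)·(-3.1667) + (0.8333)·(0.8333) + (2.8333)·(2.8333) + (-0.1667)·(-0.1667) + (0.8333)·(0.8333) + (-1.1667)·(-1.1667)) / 5 = 20.8333/5 = 4.1667
  Sample standard deviations s_i = √(s[i,i]):
  s(X) = √(5.8667) = 2.4221
  s(Y) = √(4.1667) = 2.0412

Step 3 — r_{ij} = s_{ij} / (s_i · s_j):
  r[X,X] = 1 (diagonal).
  r[X,Y] = -2.0667 / (2.4221 · 2.0412) = -2.0667 / 4.9441 = -0.418
  r[Y,Y] = 1 (diagonal).

R is symmetric with unit diagonal. Assembling:

R = [[1, -0.418],
 [-0.418, 1]]


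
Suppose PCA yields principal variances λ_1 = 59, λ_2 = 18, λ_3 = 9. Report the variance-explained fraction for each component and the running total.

Step 1 — total variance = trace(Sigma) = Σ λ_i = 59 + 18 + 9 = 86.

Step 2 — fraction explained by component i = λ_i / Σ λ:
  PC1: 59/86 = 0.686
  PC2: 18/86 = 0.2093
  PC3: 9/86 = 0.1047

Step 3 — cumulative fraction after k components = (λ_1 + ... + λ_k) / Σ λ:
  k = 1: 59/86 = 0.686
  k = 2: (59 + 18)/86 = 77/86 = 0.8953
  k = 3: (59 + 18 + 9)/86 = 86/86 = 1

Summary (fraction, with percent):

explained: PC1 0.686 (68.6%), PC2 0.2093 (20.93%), PC3 0.1047 (10.47%);  cumulative: 0.686, 0.8953, 1


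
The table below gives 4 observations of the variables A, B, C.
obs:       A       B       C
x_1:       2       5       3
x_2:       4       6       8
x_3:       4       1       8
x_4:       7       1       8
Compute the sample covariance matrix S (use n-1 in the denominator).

Step 1 — column means:
  mean(A) = (2 + 4 + 4 + 7) / 4 = 17/4 = 4.25
  mean(B) = (5 + 6 + 1 + 1) / 4 = 13/4 = 3.25
  mean(C) = (3 + 8 + 8 + 8) / 4 = 27/4 = 6.75

Step 2 — sample covariance S[i,j] = (1/(n-1)) · Σ_k (x_{k,i} - mean_i) · (x_{k,j} - mean_j), with n-1 = 3.
  S[A,A] = ((-2.25)·(-2.25) + (-0.25)·(-0.25) + (-0.25)·(-0.25) + (2.75)·(2.75)) / 3 = 12.75/3 = 4.25
  S[A,B] = ((-2.25)·(1.75) + (-0.25)·(2.75) + (-0.25)·(-2.25) + (2.75)·(-2.25)) / 3 = -10.25/3 = -3.4167
  S[A,C] = ((-2.25)·(-3.75) + (-0.25)·(1.25) + (-0.25)·(1.25) + (2.75)·(1.25)) / 3 = 11.25/3 = 3.75
  S[B,B] = ((1.75)·(1.75) + (2.75)·(2.75) + (-2.25)·(-2.25) + (-2.25)·(-2.25)) / 3 = 20.75/3 = 6.9167
  S[B,C] = ((1.75)·(-3.75) + (2.75)·(1.25) + (-2.25)·(1.25) + (-2.25)·(1.25)) / 3 = -8.75/3 = -2.9167
  S[C,C] = ((-3.75)·(-3.75) + (1.25)·(1.25) + (1.25)·(1.25) + (1.25)·(1.25)) / 3 = 18.75/3 = 6.25

S is symmetric (S[j,i] = S[i,j]). Assembling:

S = [[4.25, -3.4167, 3.75],
 [-3.4167, 6.9167, -2.9167],
 [3.75, -2.9167, 6.25]]


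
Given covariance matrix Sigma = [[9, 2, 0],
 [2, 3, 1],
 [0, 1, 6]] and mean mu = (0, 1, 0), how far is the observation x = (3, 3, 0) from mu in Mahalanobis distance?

Step 1 — centre the observation: (x - mu) = (3, 2, 0).

Step 2 — invert Sigma (cofactor / det for 3×3, or solve directly):
  Sigma^{-1} = [[0.1318, -0.093, 0.0155],
 [-0.093, 0.4186, -0.0698],
 [0.0155, -0.0698, 0.1783]].

Step 3 — form the quadratic (x - mu)^T · Sigma^{-1} · (x - mu):
  Sigma^{-1} · (x - mu) = (0.2093, 0.5581, -0.093).
  (x - mu)^T · [Sigma^{-1} · (x - mu)] = (3)·(0.2093) + (2)·(0.5581) + (0)·(-0.093) = 1.7442.

Step 4 — take square root: d = √(1.7442) ≈ 1.3207.

d(x, mu) = √(1.7442) ≈ 1.3207


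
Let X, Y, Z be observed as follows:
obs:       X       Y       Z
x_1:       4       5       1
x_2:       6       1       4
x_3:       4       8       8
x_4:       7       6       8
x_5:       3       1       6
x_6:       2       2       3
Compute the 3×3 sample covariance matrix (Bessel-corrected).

Step 1 — column means:
  mean(X) = (4 + 6 + 4 + 7 + 3 + 2) / 6 = 26/6 = 4.3333
  mean(Y) = (5 + 1 + 8 + 6 + 1 + 2) / 6 = 23/6 = 3.8333
  mean(Z) = (1 + 4 + 8 + 8 + 6 + 3) / 6 = 30/6 = 5

Step 2 — sample covariance S[i,j] = (1/(n-1)) · Σ_k (x_{k,i} - mean_i) · (x_{k,j} - mean_j), with n-1 = 5.
  S[X,X] = ((-0.3333)·(-0.3333) + (1.6667)·(1.6667) + (-0.3333)·(-0.3333) + (2.6667)·(2.6667) + (-1.3333)·(-1.3333) + (-2.3333)·(-2.3333)) / 5 = 17.3333/5 = 3.4667
  S[X,Y] = ((-0.3333)·(1.1667) + (1.6667)·(-2.8333) + (-0.3333)·(4.1667) + (2.6667)·(2.1667) + (-1.3333)·(-2.8333) + (-2.3333)·(-1.8333)) / 5 = 7.3333/5 = 1.4667
  S[X,Z] = ((-0.3333)·(-4) + (1.6667)·(-1) + (-0.3333)·(3) + (2.6667)·(3) + (-1.3333)·(1) + (-2.3333)·(-2)) / 5 = 10/5 = 2
  S[Y,Y] = ((1.1667)·(1.1667) + (-2.8333)·(-2.8333) + (4.1667)·(4.1667) + (2.1667)·(2.1667) + (-2.8333)·(-2.8333) + (-1.8333)·(-1.8333)) / 5 = 42.8333/5 = 8.5667
  S[Y,Z] = ((1.1667)·(-4) + (-2.8333)·(-1) + (4.1667)·(3) + (2.1667)·(3) + (-2.8333)·(1) + (-1.8333)·(-2)) / 5 = 18/5 = 3.6
  S[Z,Z] = ((-4)·(-4) + (-1)·(-1) + (3)·(3) + (3)·(3) + (1)·(1) + (-2)·(-2)) / 5 = 40/5 = 8

S is symmetric (S[j,i] = S[i,j]). Assembling:

S = [[3.4667, 1.4667, 2],
 [1.4667, 8.5667, 3.6],
 [2, 3.6, 8]]


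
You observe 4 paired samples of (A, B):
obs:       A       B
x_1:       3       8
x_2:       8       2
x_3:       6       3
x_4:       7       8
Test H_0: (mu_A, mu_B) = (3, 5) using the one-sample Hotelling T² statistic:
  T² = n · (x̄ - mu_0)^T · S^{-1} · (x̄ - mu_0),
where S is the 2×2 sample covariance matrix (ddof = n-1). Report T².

Step 1 — sample mean vector:
  mean(A) = (3 + 8 + 6 + 7) / 4 = 24/4 = 6
  mean(B) = (8 + 2 + 3 + 8) / 4 = 21/4 = 5.25
  x̄ = (6, 5.25),  deviation x̄ - mu_0 = (6, 5.25) - (3, 5) = (3, 0.25).

Step 2 — sample covariance matrix, S[i,j] = (1/(n-1)) · Σ_k (x_{k,i} - mean_i) · (x_{k,j} - mean_j), divisor n-1 = 3:
  S[A,A] = ((-3)·(-3) + (2)·(2) + (0)·(0) + (1)·(1)) / 3 = 14/3 = 4.6667
  S[A,B] = ((-3)·(2.75) + (2)·(-3.25) + (0)·(-2.25) + (1)·(2.75)) / 3 = -12/3 = -4
  S[B,B] = ((2.75)·(2.75) + (-3.25)·(-3.25) + (-2.25)·(-2.25) + (2.75)·(2.75)) / 3 = 30.75/3 = 10.25
  S = [[4.6667, -4],
 [-4, 10.25]].

Step 3 — invert S. det(S) = 4.6667·10.25 - (-4)² = 31.8333.
  S^{-1} = (1/det) · [[d, -b], [-b, a]] = [[0.322, 0.1257],
 [0.1257, 0.1466]].

Step 4 — quadratic form (x̄ - mu_0)^T · S^{-1} · (x̄ - mu_0):
  S^{-1} · (x̄ - mu_0) = (0.9974, 0.4136),
  (x̄ - mu_0)^T · [...] = (3)·(0.9974) + (0.25)·(0.4136) = 3.0955.

Step 5 — scale by n: T² = 4 · 3.0955 = 12.3822.

T² ≈ 12.3822
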